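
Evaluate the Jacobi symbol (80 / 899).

Pull out 2^4: since 899 ≡ 3 (mod 8), (2/899) = -1, so (2/899)^4 = +1.
Reciprocity: 5 ≡ 1 and 899 ≡ 3 (mod 4), so (5/899) = +(899/5).
Reduce top mod 5: now compute (4/5).
Pull out 2^2: since 5 ≡ 5 (mod 8), (2/5) = -1, so (2/5)^2 = +1.
Reached (1/5) = 1. Collecting the sign flips along the way, the symbol is +1.

1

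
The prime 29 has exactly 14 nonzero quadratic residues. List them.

Square k = 1,…,14 (k and 29−k give the same square):
1²=1, 2²=4, 3²=9, 4²=16, 5²=25, 6²≡7, 7²≡20, 8²≡6, 9²≡23, 10²≡13, 11²≡5, 12²≡28, 13²≡24, 14²≡22 (mod 29).
So the quadratic residues mod 29 are {1, 4, 5, 6, 7, 9, 13, 16, 20, 22, 23, 24, 25, 28}.

1 4 5 6 7 9 13 16 20 22 23 24 25 28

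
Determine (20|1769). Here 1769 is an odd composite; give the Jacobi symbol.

Pull out 2^2: since 1769 ≡ 1 (mod 8), (2/1769) = +1, so (2/1769)^2 = +1.
Reciprocity: 5 ≡ 1 and 1769 ≡ 1 (mod 4), so (5/1769) = +(1769/5).
Reduce top mod 5: now compute (4/5).
Pull out 2^2: since 5 ≡ 5 (mod 8), (2/5) = -1, so (2/5)^2 = +1.
Reached (1/5) = 1. Collecting the sign flips along the way, the symbol is +1.

1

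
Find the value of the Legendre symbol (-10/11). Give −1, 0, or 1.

1

First reduce: -10 ≡ 1 (mod 11).
Reached (1/11) = 1. Collecting the sign flips along the way, the symbol is +1.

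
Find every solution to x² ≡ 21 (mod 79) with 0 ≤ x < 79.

10, 69

Since 79 ≡ 3 (mod 4), a square root of 21 is 21^((79+1)/4) = 21^20 mod 79.
Repeated squaring: 21^2≡46, 21^4≡62, 21^8≡52, 21^16≡18 (mod 79).
21^20 = 21^(16+4) ≡ 10 (mod 79).
Check: 10² = 100 ≡ 21 (mod 79). The two roots are 10 and 69.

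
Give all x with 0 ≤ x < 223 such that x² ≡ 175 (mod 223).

93, 130

Since 223 ≡ 3 (mod 4), a square root of 175 is 175^((223+1)/4) = 175^56 mod 223.
Repeated squaring: 175^2≡74, 175^4≡124, 175^8≡212, 175^16≡121, 175^32≡146 (mod 223).
175^56 = 175^(32+16+8) ≡ 130 (mod 223).
Check: 130² = 16900 ≡ 175 (mod 223). The two roots are 93 and 130.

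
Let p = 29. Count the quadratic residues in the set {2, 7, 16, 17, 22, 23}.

4

(2/29) = -1 → non-residue.
(7/29) = +1 → QR.
(16/29) = +1 → QR.
(17/29) = -1 → non-residue.
(22/29) = +1 → QR.
(23/29) = +1 → QR.
Total quadratic residues among the 6: 4.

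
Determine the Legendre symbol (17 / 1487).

1

Reciprocity: 17 ≡ 1 and 1487 ≡ 3 (mod 4), so (17/1487) = +(1487/17).
Reduce top mod 17: now compute (8/17).
Pull out 2^3: since 17 ≡ 1 (mod 8), (2/17) = +1, so (2/17)^3 = +1.
Reached (1/17) = 1. Collecting the sign flips along the way, the symbol is +1.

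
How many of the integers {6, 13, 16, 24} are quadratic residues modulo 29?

4

(6/29) = +1 → QR.
(13/29) = +1 → QR.
(16/29) = +1 → QR.
(24/29) = +1 → QR.
Total quadratic residues among the 4: 4.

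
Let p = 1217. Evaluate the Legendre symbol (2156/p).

First reduce: 2156 ≡ 939 (mod 1217).
Reciprocity: 939 ≡ 3 and 1217 ≡ 1 (mod 4), so (939/1217) = +(1217/939).
Reduce top mod 939: now compute (278/939).
Pull out 2: since 939 ≡ 3 (mod 8), (2/939) = -1.
Reciprocity: 139 ≡ 3 and 939 ≡ 3 (mod 4), so (139/939) = −(939/139).
Reduce top mod 139: now compute (105/139).
Reciprocity: 105 ≡ 1 and 139 ≡ 3 (mod 4), so (105/139) = +(139/105).
Reduce top mod 105: now compute (34/105).
Pull out 2: since 105 ≡ 1 (mod 8), (2/105) = +1.
Reciprocity: 17 ≡ 1 and 105 ≡ 1 (mod 4), so (17/105) = +(105/17).
Reduce top mod 17: now compute (3/17).
Reciprocity: 3 ≡ 3 and 17 ≡ 1 (mod 4), so (3/17) = +(17/3).
Reduce top mod 3: now compute (2/3).
Pull out 2: since 3 ≡ 3 (mod 8), (2/3) = -1.
Reached (1/3) = 1. Collecting the sign flips along the way, the symbol is -1.

-1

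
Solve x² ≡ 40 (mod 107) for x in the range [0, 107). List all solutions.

Since 107 ≡ 3 (mod 4), a square root of 40 is 40^((107+1)/4) = 40^27 mod 107.
Repeated squaring: 40^2≡102, 40^4≡25, 40^8≡90, 40^16≡75 (mod 107).
40^27 = 40^(16+8+2+1) ≡ 19 (mod 107).
Check: 19² = 361 ≡ 40 (mod 107). The two roots are 19 and 88.

19, 88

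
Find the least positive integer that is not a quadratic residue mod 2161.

7

(2/2161) = +1, so 2 is a residue.
(3/2161) = +1, so 3 is a residue.
(4/2161) = +1, so 4 is a residue.
(5/2161) = +1, so 5 is a residue.
(6/2161) = +1, so 6 is a residue.
(7/2161) = −1, so 7 is the smallest positive non-residue mod 2161.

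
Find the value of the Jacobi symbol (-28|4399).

First reduce: -28 ≡ 4371 (mod 4399).
Reciprocity: 4371 ≡ 3 and 4399 ≡ 3 (mod 4), so (4371/4399) = −(4399/4371).
Reduce top mod 4371: now compute (28/4371).
Pull out 2^2: since 4371 ≡ 3 (mod 8), (2/4371) = -1, so (2/4371)^2 = +1.
Reciprocity: 7 ≡ 3 and 4371 ≡ 3 (mod 4), so (7/4371) = −(4371/7).
Reduce top mod 7: now compute (3/7).
Reciprocity: 3 ≡ 3 and 7 ≡ 3 (mod 4), so (3/7) = −(7/3).
Reduce top mod 3: now compute (1/3).
Reached (1/3) = 1. Collecting the sign flips along the way, the symbol is -1.

-1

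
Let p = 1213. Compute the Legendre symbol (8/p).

Pull out 2^3: since 1213 ≡ 5 (mod 8), (2/1213) = -1, so (2/1213)^3 = -1.
Reached (1/1213) = 1. Collecting the sign flips along the way, the symbol is -1.

-1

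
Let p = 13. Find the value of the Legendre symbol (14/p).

First reduce: 14 ≡ 1 (mod 13).
Reached (1/13) = 1. Collecting the sign flips along the way, the symbol is +1.

1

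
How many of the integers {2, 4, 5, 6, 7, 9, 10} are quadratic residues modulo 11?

3

(2/11) = -1 → non-residue.
(4/11) = +1 → QR.
(5/11) = +1 → QR.
(6/11) = -1 → non-residue.
(7/11) = -1 → non-residue.
(9/11) = +1 → QR.
(10/11) = -1 → non-residue.
Total quadratic residues among the 7: 3.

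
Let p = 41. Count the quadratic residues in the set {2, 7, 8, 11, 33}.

3

(2/41) = +1 → QR.
(7/41) = -1 → non-residue.
(8/41) = +1 → QR.
(11/41) = -1 → non-residue.
(33/41) = +1 → QR.
Total quadratic residues among the 5: 3.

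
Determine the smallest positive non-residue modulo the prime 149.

2

(2/149) = −1, so 2 is the smallest positive non-residue mod 149.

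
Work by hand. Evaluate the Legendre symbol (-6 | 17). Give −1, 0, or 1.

First reduce: -6 ≡ 11 (mod 17).
Reciprocity: 11 ≡ 3 and 17 ≡ 1 (mod 4), so (11/17) = +(17/11).
Reduce top mod 11: now compute (6/11).
Pull out 2: since 11 ≡ 3 (mod 8), (2/11) = -1.
Reciprocity: 3 ≡ 3 and 11 ≡ 3 (mod 4), so (3/11) = −(11/3).
Reduce top mod 3: now compute (2/3).
Pull out 2: since 3 ≡ 3 (mod 8), (2/3) = -1.
Reached (1/3) = 1. Collecting the sign flips along the way, the symbol is -1.

-1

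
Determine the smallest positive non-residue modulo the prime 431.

(2/431) = +1, so 2 is a residue.
(3/431) = +1, so 3 is a residue.
(4/431) = +1, so 4 is a residue.
(5/431) = +1, so 5 is a residue.
(6/431) = +1, so 6 is a residue.
(7/431) = −1, so 7 is the smallest positive non-residue mod 431.

7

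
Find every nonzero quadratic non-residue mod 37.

2, 5, 6, 8, 13, 14, 15, 17, 18, 19, 20, 22, 23, 24, 29, 31, 32, 35

Square k = 1,…,18 (k and 37−k give the same square):
1²=1, 2²=4, 3²=9, 4²=16, 5²=25, 6²=36, 7²≡12, 8²≡27, 9²≡7, 10²≡26, 11²≡10, 12²≡33, 13²≡21, 14²≡11, 15²≡3, 16²≡34, 17²≡30, 18²≡28 (mod 37).
The residues are {1, 3, 4, 7, 9, 10, 11, 12, 16, 21, 25, 26, 27, 28, 30, 33, 34, 36}; the non-residues are the remaining 18 nonzero classes.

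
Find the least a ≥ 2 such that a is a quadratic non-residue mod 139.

2

(2/139) = −1, so 2 is the smallest positive non-residue mod 139.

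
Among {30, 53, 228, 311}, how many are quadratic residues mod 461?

(30/461) = +1 → QR.
(53/461) = +1 → QR.
(228/461) = -1 → non-residue.
(311/461) = +1 → QR.
Total quadratic residues among the 4: 3.

3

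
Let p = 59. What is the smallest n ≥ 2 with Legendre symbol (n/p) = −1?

2

(2/59) = −1, so 2 is the smallest positive non-residue mod 59.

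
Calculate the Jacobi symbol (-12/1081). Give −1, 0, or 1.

1

First reduce: -12 ≡ 1069 (mod 1081).
Reciprocity: 1069 ≡ 1 and 1081 ≡ 1 (mod 4), so (1069/1081) = +(1081/1069).
Reduce top mod 1069: now compute (12/1069).
Pull out 2^2: since 1069 ≡ 5 (mod 8), (2/1069) = -1, so (2/1069)^2 = +1.
Reciprocity: 3 ≡ 3 and 1069 ≡ 1 (mod 4), so (3/1069) = +(1069/3).
Reduce top mod 3: now compute (1/3).
Reached (1/3) = 1. Collecting the sign flips along the way, the symbol is +1.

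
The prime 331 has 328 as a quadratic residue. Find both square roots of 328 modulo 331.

63, 268

Since 331 ≡ 3 (mod 4), a square root of 328 is 328^((331+1)/4) = 328^83 mod 331.
Repeated squaring: 328^2≡9, 328^4≡81, 328^8≡272, 328^16≡171, 328^32≡113, 328^64≡191 (mod 331).
328^83 = 328^(64+16+2+1) ≡ 268 (mod 331).
Check: 268² = 71824 ≡ 328 (mod 331). The two roots are 63 and 268.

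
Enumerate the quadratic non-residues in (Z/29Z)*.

Square k = 1,…,14 (k and 29−k give the same square):
1²=1, 2²=4, 3²=9, 4²=16, 5²=25, 6²≡7, 7²≡20, 8²≡6, 9²≡23, 10²≡13, 11²≡5, 12²≡28, 13²≡24, 14²≡22 (mod 29).
The residues are {1, 4, 5, 6, 7, 9, 13, 16, 20, 22, 23, 24, 25, 28}; the non-residues are the remaining 14 nonzero classes.

2,3,8,10,11,12,14,15,17,18,19,21,26,27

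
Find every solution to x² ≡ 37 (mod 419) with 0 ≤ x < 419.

94, 325

Since 419 ≡ 3 (mod 4), a square root of 37 is 37^((419+1)/4) = 37^105 mod 419.
Repeated squaring: 37^2≡112, 37^4≡393, 37^8≡257, 37^16≡266, 37^32≡364, 37^64≡92 (mod 419).
37^105 = 37^(64+32+8+1) ≡ 325 (mod 419).
Check: 325² = 105625 ≡ 37 (mod 419). The two roots are 94 and 325.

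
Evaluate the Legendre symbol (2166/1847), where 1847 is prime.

1

First reduce: 2166 ≡ 319 (mod 1847).
Reciprocity: 319 ≡ 3 and 1847 ≡ 3 (mod 4), so (319/1847) = −(1847/319).
Reduce top mod 319: now compute (252/319).
Pull out 2^2: since 319 ≡ 7 (mod 8), (2/319) = +1, so (2/319)^2 = +1.
Reciprocity: 63 ≡ 3 and 319 ≡ 3 (mod 4), so (63/319) = −(319/63).
Reduce top mod 63: now compute (4/63).
Pull out 2^2: since 63 ≡ 7 (mod 8), (2/63) = +1, so (2/63)^2 = +1.
Reached (1/63) = 1. Collecting the sign flips along the way, the symbol is +1.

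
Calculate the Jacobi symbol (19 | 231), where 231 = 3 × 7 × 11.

Reciprocity: 19 ≡ 3 and 231 ≡ 3 (mod 4), so (19/231) = −(231/19).
Reduce top mod 19: now compute (3/19).
Reciprocity: 3 ≡ 3 and 19 ≡ 3 (mod 4), so (3/19) = −(19/3).
Reduce top mod 3: now compute (1/3).
Reached (1/3) = 1. Collecting the sign flips along the way, the symbol is +1.

1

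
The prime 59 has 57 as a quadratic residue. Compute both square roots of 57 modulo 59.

Since 59 ≡ 3 (mod 4), a square root of 57 is 57^((59+1)/4) = 57^15 mod 59.
Repeated squaring: 57^2≡4, 57^4≡16, 57^8≡20 (mod 59).
57^15 = 57^(8+4+2+1) ≡ 36 (mod 59).
Check: 36² = 1296 ≡ 57 (mod 59). The two roots are 23 and 36.

23, 36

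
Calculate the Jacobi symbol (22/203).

1

Pull out 2: since 203 ≡ 3 (mod 8), (2/203) = -1.
Reciprocity: 11 ≡ 3 and 203 ≡ 3 (mod 4), so (11/203) = −(203/11).
Reduce top mod 11: now compute (5/11).
Reciprocity: 5 ≡ 1 and 11 ≡ 3 (mod 4), so (5/11) = +(11/5).
Reduce top mod 5: now compute (1/5).
Reached (1/5) = 1. Collecting the sign flips along the way, the symbol is +1.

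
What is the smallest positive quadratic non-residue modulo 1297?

(2/1297) = +1, so 2 is a residue.
(3/1297) = +1, so 3 is a residue.
(4/1297) = +1, so 4 is a residue.
(5/1297) = −1, so 5 is the smallest positive non-residue mod 1297.

5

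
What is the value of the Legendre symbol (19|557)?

Euler's criterion: (19/557) ≡ 19^278 (mod 557).
19^2 ≡ 361 (mod 557)
19^4 ≡ 540 (mod 557)
19^8 ≡ 289 (mod 557)
19^16 ≡ 528 (mod 557)
19^32 ≡ 284 (mod 557)
19^64 ≡ 448 (mod 557)
19^128 ≡ 184 (mod 557)
19^256 ≡ 436 (mod 557)
19^278 = 19^(256+16+4+2) ≡ 1 (mod 557).
Result is 1, so (19/557) = 1.

1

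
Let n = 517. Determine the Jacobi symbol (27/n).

1

Reciprocity: 27 ≡ 3 and 517 ≡ 1 (mod 4), so (27/517) = +(517/27).
Reduce top mod 27: now compute (4/27).
Pull out 2^2: since 27 ≡ 3 (mod 8), (2/27) = -1, so (2/27)^2 = +1.
Reached (1/27) = 1. Collecting the sign flips along the way, the symbol is +1.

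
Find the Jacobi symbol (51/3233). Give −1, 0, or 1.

1

Reciprocity: 51 ≡ 3 and 3233 ≡ 1 (mod 4), so (51/3233) = +(3233/51).
Reduce top mod 51: now compute (20/51).
Pull out 2^2: since 51 ≡ 3 (mod 8), (2/51) = -1, so (2/51)^2 = +1.
Reciprocity: 5 ≡ 1 and 51 ≡ 3 (mod 4), so (5/51) = +(51/5).
Reduce top mod 5: now compute (1/5).
Reached (1/5) = 1. Collecting the sign flips along the way, the symbol is +1.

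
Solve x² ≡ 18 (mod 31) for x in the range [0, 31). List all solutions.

7, 24

Since 31 ≡ 3 (mod 4), a square root of 18 is 18^((31+1)/4) = 18^8 mod 31.
Repeated squaring: 18^2≡14, 18^4≡10, 18^8≡7 (mod 31).
18^8 = 18^(8) ≡ 7 (mod 31).
Check: 7² = 49 ≡ 18 (mod 31). The two roots are 7 and 24.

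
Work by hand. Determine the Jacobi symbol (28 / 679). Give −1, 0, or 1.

0

Pull out 2^2: since 679 ≡ 7 (mod 8), (2/679) = +1, so (2/679)^2 = +1.
Reciprocity: 7 ≡ 3 and 679 ≡ 3 (mod 4), so (7/679) = −(679/7).
Reduce top mod 7: now compute (0/7).
Top reduces to 0: gcd > 1, so the symbol is 0.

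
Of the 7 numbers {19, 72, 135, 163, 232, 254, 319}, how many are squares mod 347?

(19/347) = -1 → non-residue.
(72/347) = -1 → non-residue.
(135/347) = -1 → non-residue.
(163/347) = -1 → non-residue.
(232/347) = -1 → non-residue.
(254/347) = -1 → non-residue.
(319/347) = +1 → QR.
Total quadratic residues among the 7: 1.

1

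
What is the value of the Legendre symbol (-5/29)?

1

Euler's criterion: (-5/29) ≡ 24^14 (mod 29).
24^2 ≡ 25 (mod 29)
24^4 ≡ 16 (mod 29)
24^8 ≡ 24 (mod 29)
24^14 = 24^(8+4+2) ≡ 1 (mod 29).
Result is 1, so (-5/29) = 1.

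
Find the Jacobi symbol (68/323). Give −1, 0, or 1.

0

Pull out 2^2: since 323 ≡ 3 (mod 8), (2/323) = -1, so (2/323)^2 = +1.
Reciprocity: 17 ≡ 1 and 323 ≡ 3 (mod 4), so (17/323) = +(323/17).
Reduce top mod 17: now compute (0/17).
Top reduces to 0: gcd > 1, so the symbol is 0.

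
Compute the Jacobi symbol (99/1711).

1

Reciprocity: 99 ≡ 3 and 1711 ≡ 3 (mod 4), so (99/1711) = −(1711/99).
Reduce top mod 99: now compute (28/99).
Pull out 2^2: since 99 ≡ 3 (mod 8), (2/99) = -1, so (2/99)^2 = +1.
Reciprocity: 7 ≡ 3 and 99 ≡ 3 (mod 4), so (7/99) = −(99/7).
Reduce top mod 7: now compute (1/7).
Reached (1/7) = 1. Collecting the sign flips along the way, the symbol is +1.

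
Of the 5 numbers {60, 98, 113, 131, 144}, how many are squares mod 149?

(60/149) = -1 → non-residue.
(98/149) = -1 → non-residue.
(113/149) = +1 → QR.
(131/149) = -1 → non-residue.
(144/149) = +1 → QR.
Total quadratic residues among the 5: 2.

2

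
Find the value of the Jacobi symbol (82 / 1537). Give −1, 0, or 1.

1

Pull out 2: since 1537 ≡ 1 (mod 8), (2/1537) = +1.
Reciprocity: 41 ≡ 1 and 1537 ≡ 1 (mod 4), so (41/1537) = +(1537/41).
Reduce top mod 41: now compute (20/41).
Pull out 2^2: since 41 ≡ 1 (mod 8), (2/41) = +1, so (2/41)^2 = +1.
Reciprocity: 5 ≡ 1 and 41 ≡ 1 (mod 4), so (5/41) = +(41/5).
Reduce top mod 5: now compute (1/5).
Reached (1/5) = 1. Collecting the sign flips along the way, the symbol is +1.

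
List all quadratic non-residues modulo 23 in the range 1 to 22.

5, 7, 10, 11, 14, 15, 17, 19, 20, 21, 22

Square k = 1,…,11 (k and 23−k give the same square):
1²=1, 2²=4, 3²=9, 4²=16, 5²≡2, 6²≡13, 7²≡3, 8²≡18, 9²≡12, 10²≡8, 11²≡6 (mod 23).
The residues are {1, 2, 3, 4, 6, 8, 9, 12, 13, 16, 18}; the non-residues are the remaining 11 nonzero classes.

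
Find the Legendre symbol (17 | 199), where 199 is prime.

-1

Reciprocity: 17 ≡ 1 and 199 ≡ 3 (mod 4), so (17/199) = +(199/17).
Reduce top mod 17: now compute (12/17).
Pull out 2^2: since 17 ≡ 1 (mod 8), (2/17) = +1, so (2/17)^2 = +1.
Reciprocity: 3 ≡ 3 and 17 ≡ 1 (mod 4), so (3/17) = +(17/3).
Reduce top mod 3: now compute (2/3).
Pull out 2: since 3 ≡ 3 (mod 8), (2/3) = -1.
Reached (1/3) = 1. Collecting the sign flips along the way, the symbol is -1.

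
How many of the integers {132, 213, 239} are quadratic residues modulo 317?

(132/317) = -1 → non-residue.
(213/317) = +1 → QR.
(239/317) = -1 → non-residue.
Total quadratic residues among the 3: 1.

1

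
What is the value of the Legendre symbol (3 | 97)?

1

Reciprocity: 3 ≡ 3 and 97 ≡ 1 (mod 4), so (3/97) = +(97/3).
Reduce top mod 3: now compute (1/3).
Reached (1/3) = 1. Collecting the sign flips along the way, the symbol is +1.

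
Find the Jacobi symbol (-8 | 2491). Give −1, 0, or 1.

First reduce: -8 ≡ 2483 (mod 2491).
Reciprocity: 2483 ≡ 3 and 2491 ≡ 3 (mod 4), so (2483/2491) = −(2491/2483).
Reduce top mod 2483: now compute (8/2483).
Pull out 2^3: since 2483 ≡ 3 (mod 8), (2/2483) = -1, so (2/2483)^3 = -1.
Reached (1/2483) = 1. Collecting the sign flips along the way, the symbol is +1.

1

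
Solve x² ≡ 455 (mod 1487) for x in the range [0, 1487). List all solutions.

405, 1082

Since 1487 ≡ 3 (mod 4), a square root of 455 is 455^((1487+1)/4) = 455^372 mod 1487.
Repeated squaring: 455^2≡332, 455^4≡186, 455^8≡395, 455^16≡1377, 455^32≡204, 455^64≡1467, 455^128≡400, 455^256≡891 (mod 1487).
455^372 = 455^(256+64+32+16+4) ≡ 1082 (mod 1487).
Check: 1082² = 1170724 ≡ 455 (mod 1487). The two roots are 405 and 1082.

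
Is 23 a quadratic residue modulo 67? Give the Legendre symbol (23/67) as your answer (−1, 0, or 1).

Reciprocity: 23 ≡ 3 and 67 ≡ 3 (mod 4), so (23/67) = −(67/23).
Reduce top mod 23: now compute (21/23).
Reciprocity: 21 ≡ 1 and 23 ≡ 3 (mod 4), so (21/23) = +(23/21).
Reduce top mod 21: now compute (2/21).
Pull out 2: since 21 ≡ 5 (mod 8), (2/21) = -1.
Reached (1/21) = 1. Collecting the sign flips along the way, the symbol is +1.

1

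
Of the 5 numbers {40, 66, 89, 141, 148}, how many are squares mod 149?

(40/149) = -1 → non-residue.
(66/149) = -1 → non-residue.
(89/149) = -1 → non-residue.
(141/149) = -1 → non-residue.
(148/149) = +1 → QR.
Total quadratic residues among the 5: 1.

1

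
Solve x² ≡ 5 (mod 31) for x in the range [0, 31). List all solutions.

Since 31 ≡ 3 (mod 4), a square root of 5 is 5^((31+1)/4) = 5^8 mod 31.
Repeated squaring: 5^2≡25, 5^4≡5, 5^8≡25 (mod 31).
5^8 = 5^(8) ≡ 25 (mod 31).
Check: 25² = 625 ≡ 5 (mod 31). The two roots are 6 and 25.

6, 25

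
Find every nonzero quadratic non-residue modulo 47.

5,10,11,13,15,19,20,22,23,26,29,30,31,33,35,38,39,40,41,43,44,45,46

Square k = 1,…,23 (k and 47−k give the same square):
1²=1, 2²=4, 3²=9, 4²=16, 5²=25, 6²=36, 7²≡2, 8²≡17, 9²≡34, 10²≡6, 11²≡27, 12²≡3, 13²≡28, 14²≡8, 15²≡37, 16²≡21, 17²≡7, 18²≡42, 19²≡32, 20²≡24, 21²≡18, 22²≡14, 23²≡12 (mod 47).
The residues are {1, 2, 3, 4, 6, 7, 8, 9, 12, 14, 16, 17, 18, 21, 24, 25, 27, 28, 32, 34, 36, 37, 42}; the non-residues are the remaining 23 nonzero classes.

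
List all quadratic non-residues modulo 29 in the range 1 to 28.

2, 3, 8, 10, 11, 12, 14, 15, 17, 18, 19, 21, 26, 27

Square k = 1,…,14 (k and 29−k give the same square):
1²=1, 2²=4, 3²=9, 4²=16, 5²=25, 6²≡7, 7²≡20, 8²≡6, 9²≡23, 10²≡13, 11²≡5, 12²≡28, 13²≡24, 14²≡22 (mod 29).
The residues are {1, 4, 5, 6, 7, 9, 13, 16, 20, 22, 23, 24, 25, 28}; the non-residues are the remaining 14 nonzero classes.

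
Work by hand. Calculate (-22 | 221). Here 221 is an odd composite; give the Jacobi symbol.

-1

First reduce: -22 ≡ 199 (mod 221).
Reciprocity: 199 ≡ 3 and 221 ≡ 1 (mod 4), so (199/221) = +(221/199).
Reduce top mod 199: now compute (22/199).
Pull out 2: since 199 ≡ 7 (mod 8), (2/199) = +1.
Reciprocity: 11 ≡ 3 and 199 ≡ 3 (mod 4), so (11/199) = −(199/11).
Reduce top mod 11: now compute (1/11).
Reached (1/11) = 1. Collecting the sign flips along the way, the symbol is -1.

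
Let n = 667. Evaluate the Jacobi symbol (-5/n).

1

First reduce: -5 ≡ 662 (mod 667).
Pull out 2: since 667 ≡ 3 (mod 8), (2/667) = -1.
Reciprocity: 331 ≡ 3 and 667 ≡ 3 (mod 4), so (331/667) = −(667/331).
Reduce top mod 331: now compute (5/331).
Reciprocity: 5 ≡ 1 and 331 ≡ 3 (mod 4), so (5/331) = +(331/5).
Reduce top mod 5: now compute (1/5).
Reached (1/5) = 1. Collecting the sign flips along the way, the symbol is +1.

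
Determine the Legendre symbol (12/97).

Pull out 2^2: since 97 ≡ 1 (mod 8), (2/97) = +1, so (2/97)^2 = +1.
Reciprocity: 3 ≡ 3 and 97 ≡ 1 (mod 4), so (3/97) = +(97/3).
Reduce top mod 3: now compute (1/3).
Reached (1/3) = 1. Collecting the sign flips along the way, the symbol is +1.

1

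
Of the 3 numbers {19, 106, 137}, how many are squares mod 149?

1

(19/149) = +1 → QR.
(106/149) = -1 → non-residue.
(137/149) = -1 → non-residue.
Total quadratic residues among the 3: 1.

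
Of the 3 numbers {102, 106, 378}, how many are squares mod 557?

(102/557) = +1 → QR.
(106/557) = +1 → QR.
(378/557) = +1 → QR.
Total quadratic residues among the 3: 3.

3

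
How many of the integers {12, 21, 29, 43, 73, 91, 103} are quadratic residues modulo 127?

(12/127) = -1 → non-residue.
(21/127) = +1 → QR.
(29/127) = -1 → non-residue.
(43/127) = -1 → non-residue.
(73/127) = +1 → QR.
(91/127) = -1 → non-residue.
(103/127) = +1 → QR.
Total quadratic residues among the 7: 3.

3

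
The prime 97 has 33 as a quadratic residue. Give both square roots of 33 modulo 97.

97 ≡ 1 (mod 4), so we find a root by search.
Trying successive values, 18² = 324 ≡ 33 (mod 97). The other root is 97 − 18 = 79.

18, 79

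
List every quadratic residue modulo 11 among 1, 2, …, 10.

Square k = 1,…,5 (k and 11−k give the same square):
1²=1, 2²=4, 3²=9, 4²≡5, 5²≡3 (mod 11).
So the quadratic residues mod 11 are {1, 3, 4, 5, 9}.

1,3,4,5,9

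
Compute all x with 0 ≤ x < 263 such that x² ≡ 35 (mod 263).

Since 263 ≡ 3 (mod 4), a square root of 35 is 35^((263+1)/4) = 35^66 mod 263.
Repeated squaring: 35^2≡173, 35^4≡210, 35^8≡179, 35^16≡218, 35^32≡184, 35^64≡192 (mod 263).
35^66 = 35^(64+2) ≡ 78 (mod 263).
Check: 78² = 6084 ≡ 35 (mod 263). The two roots are 78 and 185.

78, 185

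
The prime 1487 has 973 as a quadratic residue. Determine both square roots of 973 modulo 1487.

Since 1487 ≡ 3 (mod 4), a square root of 973 is 973^((1487+1)/4) = 973^372 mod 1487.
Repeated squaring: 973^2≡997, 973^4≡693, 973^8≡1435, 973^16≡1217, 973^32≡37, 973^64≡1369, 973^128≡541, 973^256≡1229 (mod 1487).
973^372 = 973^(256+64+32+16+4) ≡ 478 (mod 1487).
Check: 478² = 228484 ≡ 973 (mod 1487). The two roots are 478 and 1009.

478, 1009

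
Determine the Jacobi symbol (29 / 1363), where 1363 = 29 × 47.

0

Reciprocity: 29 ≡ 1 and 1363 ≡ 3 (mod 4), so (29/1363) = +(1363/29).
Reduce top mod 29: now compute (0/29).
Top reduces to 0: gcd > 1, so the symbol is 0.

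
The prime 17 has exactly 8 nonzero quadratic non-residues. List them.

Square k = 1,…,8 (k and 17−k give the same square):
1²=1, 2²=4, 3²=9, 4²=16, 5²≡8, 6²≡2, 7²≡15, 8²≡13 (mod 17).
The residues are {1, 2, 4, 8, 9, 13, 15, 16}; the non-residues are the remaining 8 nonzero classes.

3,5,6,7,10,11,12,14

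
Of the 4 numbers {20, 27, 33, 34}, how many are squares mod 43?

0

(20/43) = -1 → non-residue.
(27/43) = -1 → non-residue.
(33/43) = -1 → non-residue.
(34/43) = -1 → non-residue.
Total quadratic residues among the 4: 0.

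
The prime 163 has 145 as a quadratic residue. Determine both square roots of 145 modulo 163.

54, 109

Since 163 ≡ 3 (mod 4), a square root of 145 is 145^((163+1)/4) = 145^41 mod 163.
Repeated squaring: 145^2≡161, 145^4≡4, 145^8≡16, 145^16≡93, 145^32≡10 (mod 163).
145^41 = 145^(32+8+1) ≡ 54 (mod 163).
Check: 54² = 2916 ≡ 145 (mod 163). The two roots are 54 and 109.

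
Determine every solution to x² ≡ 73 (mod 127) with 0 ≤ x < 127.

33, 94

Since 127 ≡ 3 (mod 4), a square root of 73 is 73^((127+1)/4) = 73^32 mod 127.
Repeated squaring: 73^2≡122, 73^4≡25, 73^8≡117, 73^16≡100, 73^32≡94 (mod 127).
73^32 = 73^(32) ≡ 94 (mod 127).
Check: 94² = 8836 ≡ 73 (mod 127). The two roots are 33 and 94.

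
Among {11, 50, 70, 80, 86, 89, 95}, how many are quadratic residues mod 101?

(11/101) = -1 → non-residue.
(50/101) = -1 → non-residue.
(70/101) = +1 → QR.
(80/101) = +1 → QR.
(86/101) = -1 → non-residue.
(89/101) = -1 → non-residue.
(95/101) = +1 → QR.
Total quadratic residues among the 7: 3.

3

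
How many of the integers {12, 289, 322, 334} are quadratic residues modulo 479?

4

(12/479) = +1 → QR.
(289/479) = +1 → QR.
(322/479) = +1 → QR.
(334/479) = +1 → QR.
Total quadratic residues among the 4: 4.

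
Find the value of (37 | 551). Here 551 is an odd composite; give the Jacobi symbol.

1

Reciprocity: 37 ≡ 1 and 551 ≡ 3 (mod 4), so (37/551) = +(551/37).
Reduce top mod 37: now compute (33/37).
Reciprocity: 33 ≡ 1 and 37 ≡ 1 (mod 4), so (33/37) = +(37/33).
Reduce top mod 33: now compute (4/33).
Pull out 2^2: since 33 ≡ 1 (mod 8), (2/33) = +1, so (2/33)^2 = +1.
Reached (1/33) = 1. Collecting the sign flips along the way, the symbol is +1.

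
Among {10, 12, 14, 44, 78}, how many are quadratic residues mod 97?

2

(10/97) = -1 → non-residue.
(12/97) = +1 → QR.
(14/97) = -1 → non-residue.
(44/97) = +1 → QR.
(78/97) = -1 → non-residue.
Total quadratic residues among the 5: 2.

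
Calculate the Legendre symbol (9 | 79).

Reciprocity: 9 ≡ 1 and 79 ≡ 3 (mod 4), so (9/79) = +(79/9).
Reduce top mod 9: now compute (7/9).
Reciprocity: 7 ≡ 3 and 9 ≡ 1 (mod 4), so (7/9) = +(9/7).
Reduce top mod 7: now compute (2/7).
Pull out 2: since 7 ≡ 7 (mod 8), (2/7) = +1.
Reached (1/7) = 1. Collecting the sign flips along the way, the symbol is +1.

1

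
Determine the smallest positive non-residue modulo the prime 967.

3

(2/967) = +1, so 2 is a residue.
(3/967) = −1, so 3 is the smallest positive non-residue mod 967.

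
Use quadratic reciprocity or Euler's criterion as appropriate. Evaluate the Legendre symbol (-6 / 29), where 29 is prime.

1

Euler's criterion: (-6/29) ≡ 23^14 (mod 29).
23^2 ≡ 7 (mod 29)
23^4 ≡ 20 (mod 29)
23^8 ≡ 23 (mod 29)
23^14 = 23^(8+4+2) ≡ 1 (mod 29).
Result is 1, so (-6/29) = 1.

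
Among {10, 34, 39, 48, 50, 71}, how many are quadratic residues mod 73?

(10/73) = -1 → non-residue.
(34/73) = -1 → non-residue.
(39/73) = -1 → non-residue.
(48/73) = +1 → QR.
(50/73) = +1 → QR.
(71/73) = +1 → QR.
Total quadratic residues among the 6: 3.

3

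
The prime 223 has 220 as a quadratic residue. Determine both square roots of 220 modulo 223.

Since 223 ≡ 3 (mod 4), a square root of 220 is 220^((223+1)/4) = 220^56 mod 223.
Repeated squaring: 220^2≡9, 220^4≡81, 220^8≡94, 220^16≡139, 220^32≡143 (mod 223).
220^56 = 220^(32+16+8) ≡ 144 (mod 223).
Check: 144² = 20736 ≡ 220 (mod 223). The two roots are 79 and 144.

79, 144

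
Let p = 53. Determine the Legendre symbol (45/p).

-1

Reciprocity: 45 ≡ 1 and 53 ≡ 1 (mod 4), so (45/53) = +(53/45).
Reduce top mod 45: now compute (8/45).
Pull out 2^3: since 45 ≡ 5 (mod 8), (2/45) = -1, so (2/45)^3 = -1.
Reached (1/45) = 1. Collecting the sign flips along the way, the symbol is -1.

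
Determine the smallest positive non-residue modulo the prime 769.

(2/769) = +1, so 2 is a residue.
(3/769) = +1, so 3 is a residue.
(4/769) = +1, so 4 is a residue.
(5/769) = +1, so 5 is a residue.
(6/769) = +1, so 6 is a residue.
(7/769) = −1, so 7 is the smallest positive non-residue mod 769.

7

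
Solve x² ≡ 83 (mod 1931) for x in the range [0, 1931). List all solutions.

Since 1931 ≡ 3 (mod 4), a square root of 83 is 83^((1931+1)/4) = 83^483 mod 1931.
Repeated squaring: 83^2≡1096, 83^4≡134, 83^8≡577, 83^16≡797, 83^32≡1841, 83^64≡376, 83^128≡413, 83^256≡641 (mod 1931).
83^483 = 83^(256+128+64+32+2+1) ≡ 1161 (mod 1931).
Check: 1161² = 1347921 ≡ 83 (mod 1931). The two roots are 770 and 1161.

770, 1161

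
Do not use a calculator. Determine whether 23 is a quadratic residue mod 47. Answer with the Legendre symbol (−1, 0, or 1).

Euler's criterion: (23/47) ≡ 23^23 (mod 47).
23^2 ≡ 12 (mod 47)
23^4 ≡ 3 (mod 47)
23^8 ≡ 9 (mod 47)
23^16 ≡ 34 (mod 47)
23^23 = 23^(16+4+2+1) ≡ 46 (mod 47).
Result is 46 ≡ −1, so (23/47) = −1.

-1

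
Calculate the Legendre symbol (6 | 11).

Euler's criterion: (6/11) ≡ 6^5 (mod 11).
6^2 ≡ 3 (mod 11)
6^4 ≡ 9 (mod 11)
6^5 = 6^(4+1) ≡ 10 (mod 11).
Result is 10 ≡ −1, so (6/11) = −1.

-1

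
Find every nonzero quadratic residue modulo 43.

Square k = 1,…,21 (k and 43−k give the same square):
1²=1, 2²=4, 3²=9, 4²=16, 5²=25, 6²=36, 7²≡6, 8²≡21, 9²≡38, 10²≡14, 11²≡35, 12²≡15, 13²≡40, 14²≡24, 15²≡10, 16²≡41, 17²≡31, 18²≡23, 19²≡17, 20²≡13, 21²≡11 (mod 43).
So the quadratic residues mod 43 are {1, 4, 6, 9, 10, 11, 13, 14, 15, 16, 17, 21, 23, 24, 25, 31, 35, 36, 38, 40, 41}.

1,4,6,9,10,11,13,14,15,16,17,21,23,24,25,31,35,36,38,40,41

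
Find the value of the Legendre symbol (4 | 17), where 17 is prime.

1

Pull out 2^2: since 17 ≡ 1 (mod 8), (2/17) = +1, so (2/17)^2 = +1.
Reached (1/17) = 1. Collecting the sign flips along the way, the symbol is +1.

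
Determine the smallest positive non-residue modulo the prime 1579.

(2/1579) = −1, so 2 is the smallest positive non-residue mod 1579.

2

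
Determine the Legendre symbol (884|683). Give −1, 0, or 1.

Euler's criterion: (884/683) ≡ 201^341 (mod 683).
201^2 ≡ 104 (mod 683)
201^4 ≡ 571 (mod 683)
201^8 ≡ 250 (mod 683)
201^16 ≡ 347 (mod 683)
201^32 ≡ 201 (mod 683)
201^64 ≡ 104 (mod 683)
201^128 ≡ 571 (mod 683)
201^256 ≡ 250 (mod 683)
201^341 = 201^(256+64+16+4+1) ≡ 1 (mod 683).
Result is 1, so (884/683) = 1.

1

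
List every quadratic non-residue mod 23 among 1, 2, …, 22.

Square k = 1,…,11 (k and 23−k give the same square):
1²=1, 2²=4, 3²=9, 4²=16, 5²≡2, 6²≡13, 7²≡3, 8²≡18, 9²≡12, 10²≡8, 11²≡6 (mod 23).
The residues are {1, 2, 3, 4, 6, 8, 9, 12, 13, 16, 18}; the non-residues are the remaining 11 nonzero classes.

5,7,10,11,14,15,17,19,20,21,22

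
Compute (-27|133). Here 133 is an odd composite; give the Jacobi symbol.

First reduce: -27 ≡ 106 (mod 133).
Pull out 2: since 133 ≡ 5 (mod 8), (2/133) = -1.
Reciprocity: 53 ≡ 1 and 133 ≡ 1 (mod 4), so (53/133) = +(133/53).
Reduce top mod 53: now compute (27/53).
Reciprocity: 27 ≡ 3 and 53 ≡ 1 (mod 4), so (27/53) = +(53/27).
Reduce top mod 27: now compute (26/27).
Pull out 2: since 27 ≡ 3 (mod 8), (2/27) = -1.
Reciprocity: 13 ≡ 1 and 27 ≡ 3 (mod 4), so (13/27) = +(27/13).
Reduce top mod 13: now compute (1/13).
Reached (1/13) = 1. Collecting the sign flips along the way, the symbol is +1.

1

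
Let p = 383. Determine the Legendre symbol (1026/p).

First reduce: 1026 ≡ 260 (mod 383).
Pull out 2^2: since 383 ≡ 7 (mod 8), (2/383) = +1, so (2/383)^2 = +1.
Reciprocity: 65 ≡ 1 and 383 ≡ 3 (mod 4), so (65/383) = +(383/65).
Reduce top mod 65: now compute (58/65).
Pull out 2: since 65 ≡ 1 (mod 8), (2/65) = +1.
Reciprocity: 29 ≡ 1 and 65 ≡ 1 (mod 4), so (29/65) = +(65/29).
Reduce top mod 29: now compute (7/29).
Reciprocity: 7 ≡ 3 and 29 ≡ 1 (mod 4), so (7/29) = +(29/7).
Reduce top mod 7: now compute (1/7).
Reached (1/7) = 1. Collecting the sign flips along the way, the symbol is +1.

1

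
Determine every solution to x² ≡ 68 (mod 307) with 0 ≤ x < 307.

Since 307 ≡ 3 (mod 4), a square root of 68 is 68^((307+1)/4) = 68^77 mod 307.
Repeated squaring: 68^2≡19, 68^4≡54, 68^8≡153, 68^16≡77, 68^32≡96, 68^64≡6 (mod 307).
68^77 = 68^(64+8+4+1) ≡ 36 (mod 307).
Check: 36² = 1296 ≡ 68 (mod 307). The two roots are 36 and 271.

36, 271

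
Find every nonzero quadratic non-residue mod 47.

5, 10, 11, 13, 15, 19, 20, 22, 23, 26, 29, 30, 31, 33, 35, 38, 39, 40, 41, 43, 44, 45, 46

Square k = 1,…,23 (k and 47−k give the same square):
1²=1, 2²=4, 3²=9, 4²=16, 5²=25, 6²=36, 7²≡2, 8²≡17, 9²≡34, 10²≡6, 11²≡27, 12²≡3, 13²≡28, 14²≡8, 15²≡37, 16²≡21, 17²≡7, 18²≡42, 19²≡32, 20²≡24, 21²≡18, 22²≡14, 23²≡12 (mod 47).
The residues are {1, 2, 3, 4, 6, 7, 8, 9, 12, 14, 16, 17, 18, 21, 24, 25, 27, 28, 32, 34, 36, 37, 42}; the non-residues are the remaining 23 nonzero classes.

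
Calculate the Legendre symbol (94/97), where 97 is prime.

1

Pull out 2: since 97 ≡ 1 (mod 8), (2/97) = +1.
Reciprocity: 47 ≡ 3 and 97 ≡ 1 (mod 4), so (47/97) = +(97/47).
Reduce top mod 47: now compute (3/47).
Reciprocity: 3 ≡ 3 and 47 ≡ 3 (mod 4), so (3/47) = −(47/3).
Reduce top mod 3: now compute (2/3).
Pull out 2: since 3 ≡ 3 (mod 8), (2/3) = -1.
Reached (1/3) = 1. Collecting the sign flips along the way, the symbol is +1.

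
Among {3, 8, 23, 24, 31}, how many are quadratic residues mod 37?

1

(3/37) = +1 → QR.
(8/37) = -1 → non-residue.
(23/37) = -1 → non-residue.
(24/37) = -1 → non-residue.
(31/37) = -1 → non-residue.
Total quadratic residues among the 5: 1.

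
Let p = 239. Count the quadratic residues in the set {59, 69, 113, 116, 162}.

3

(59/239) = -1 → non-residue.
(69/239) = -1 → non-residue.
(113/239) = +1 → QR.
(116/239) = +1 → QR.
(162/239) = +1 → QR.
Total quadratic residues among the 5: 3.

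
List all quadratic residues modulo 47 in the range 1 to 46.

1, 2, 3, 4, 6, 7, 8, 9, 12, 14, 16, 17, 18, 21, 24, 25, 27, 28, 32, 34, 36, 37, 42

Square k = 1,…,23 (k and 47−k give the same square):
1²=1, 2²=4, 3²=9, 4²=16, 5²=25, 6²=36, 7²≡2, 8²≡17, 9²≡34, 10²≡6, 11²≡27, 12²≡3, 13²≡28, 14²≡8, 15²≡37, 16²≡21, 17²≡7, 18²≡42, 19²≡32, 20²≡24, 21²≡18, 22²≡14, 23²≡12 (mod 47).
So the quadratic residues mod 47 are {1, 2, 3, 4, 6, 7, 8, 9, 12, 14, 16, 17, 18, 21, 24, 25, 27, 28, 32, 34, 36, 37, 42}.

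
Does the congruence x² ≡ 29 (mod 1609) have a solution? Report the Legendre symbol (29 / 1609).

-1

Reciprocity: 29 ≡ 1 and 1609 ≡ 1 (mod 4), so (29/1609) = +(1609/29).
Reduce top mod 29: now compute (14/29).
Pull out 2: since 29 ≡ 5 (mod 8), (2/29) = -1.
Reciprocity: 7 ≡ 3 and 29 ≡ 1 (mod 4), so (7/29) = +(29/7).
Reduce top mod 7: now compute (1/7).
Reached (1/7) = 1. Collecting the sign flips along the way, the symbol is -1.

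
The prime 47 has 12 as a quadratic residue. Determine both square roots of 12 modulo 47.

23, 24

Since 47 ≡ 3 (mod 4), a square root of 12 is 12^((47+1)/4) = 12^12 mod 47.
Repeated squaring: 12^2≡3, 12^4≡9, 12^8≡34 (mod 47).
12^12 = 12^(8+4) ≡ 24 (mod 47).
Check: 24² = 576 ≡ 12 (mod 47). The two roots are 23 and 24.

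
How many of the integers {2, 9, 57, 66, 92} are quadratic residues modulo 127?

(2/127) = +1 → QR.
(9/127) = +1 → QR.
(57/127) = -1 → non-residue.
(66/127) = -1 → non-residue.
(92/127) = -1 → non-residue.
Total quadratic residues among the 5: 2.

2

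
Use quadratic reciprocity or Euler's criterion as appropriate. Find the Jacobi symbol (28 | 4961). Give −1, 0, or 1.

-1

Pull out 2^2: since 4961 ≡ 1 (mod 8), (2/4961) = +1, so (2/4961)^2 = +1.
Reciprocity: 7 ≡ 3 and 4961 ≡ 1 (mod 4), so (7/4961) = +(4961/7).
Reduce top mod 7: now compute (5/7).
Reciprocity: 5 ≡ 1 and 7 ≡ 3 (mod 4), so (5/7) = +(7/5).
Reduce top mod 5: now compute (2/5).
Pull out 2: since 5 ≡ 5 (mod 8), (2/5) = -1.
Reached (1/5) = 1. Collecting the sign flips along the way, the symbol is -1.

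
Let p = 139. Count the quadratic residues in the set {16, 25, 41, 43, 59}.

(16/139) = +1 → QR.
(25/139) = +1 → QR.
(41/139) = +1 → QR.
(43/139) = -1 → non-residue.
(59/139) = -1 → non-residue.
Total quadratic residues among the 5: 3.

3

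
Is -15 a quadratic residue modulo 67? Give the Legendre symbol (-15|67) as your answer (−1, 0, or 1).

Euler's criterion: (-15/67) ≡ 52^33 (mod 67).
52^2 ≡ 24 (mod 67)
52^4 ≡ 40 (mod 67)
52^8 ≡ 59 (mod 67)
52^16 ≡ 64 (mod 67)
52^32 ≡ 9 (mod 67)
52^33 = 52^(32+1) ≡ 66 (mod 67).
Result is 66 ≡ −1, so (-15/67) = −1.

-1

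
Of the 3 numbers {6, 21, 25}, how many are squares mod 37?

(6/37) = -1 → non-residue.
(21/37) = +1 → QR.
(25/37) = +1 → QR.
Total quadratic residues among the 3: 2.

2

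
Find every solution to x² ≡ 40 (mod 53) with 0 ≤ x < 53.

26, 27

53 ≡ 1 (mod 4), so we find a root by search.
Trying successive values, 26² = 676 ≡ 40 (mod 53). The other root is 53 − 26 = 27.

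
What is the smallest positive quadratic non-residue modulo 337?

5

(2/337) = +1, so 2 is a residue.
(3/337) = +1, so 3 is a residue.
(4/337) = +1, so 4 is a residue.
(5/337) = −1, so 5 is the smallest positive non-residue mod 337.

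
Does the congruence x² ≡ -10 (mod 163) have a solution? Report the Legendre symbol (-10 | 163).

First reduce: -10 ≡ 153 (mod 163).
Reciprocity: 153 ≡ 1 and 163 ≡ 3 (mod 4), so (153/163) = +(163/153).
Reduce top mod 153: now compute (10/153).
Pull out 2: since 153 ≡ 1 (mod 8), (2/153) = +1.
Reciprocity: 5 ≡ 1 and 153 ≡ 1 (mod 4), so (5/153) = +(153/5).
Reduce top mod 5: now compute (3/5).
Reciprocity: 3 ≡ 3 and 5 ≡ 1 (mod 4), so (3/5) = +(5/3).
Reduce top mod 3: now compute (2/3).
Pull out 2: since 3 ≡ 3 (mod 8), (2/3) = -1.
Reached (1/3) = 1. Collecting the sign flips along the way, the symbol is -1.

-1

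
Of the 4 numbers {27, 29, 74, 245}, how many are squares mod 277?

(27/277) = +1 → QR.
(29/277) = +1 → QR.
(74/277) = +1 → QR.
(245/277) = -1 → non-residue.
Total quadratic residues among the 4: 3.

3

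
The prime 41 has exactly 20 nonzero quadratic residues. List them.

1,2,4,5,8,9,10,16,18,20,21,23,25,31,32,33,36,37,39,40

Square k = 1,…,20 (k and 41−k give the same square):
1²=1, 2²=4, 3²=9, 4²=16, 5²=25, 6²=36, 7²≡8, 8²≡23, 9²≡40, 10²≡18, 11²≡39, 12²≡21, 13²≡5, 14²≡32, 15²≡20, 16²≡10, 17²≡2, 18²≡37, 19²≡33, 20²≡31 (mod 41).
So the quadratic residues mod 41 are {1, 2, 4, 5, 8, 9, 10, 16, 18, 20, 21, 23, 25, 31, 32, 33, 36, 37, 39, 40}.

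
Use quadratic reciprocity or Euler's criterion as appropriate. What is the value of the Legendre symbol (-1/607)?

First reduce: -1 ≡ 606 (mod 607).
Pull out 2: since 607 ≡ 7 (mod 8), (2/607) = +1.
Reciprocity: 303 ≡ 3 and 607 ≡ 3 (mod 4), so (303/607) = −(607/303).
Reduce top mod 303: now compute (1/303).
Reached (1/303) = 1. Collecting the sign flips along the way, the symbol is -1.

-1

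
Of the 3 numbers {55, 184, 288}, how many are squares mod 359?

3

(55/359) = +1 → QR.
(184/359) = +1 → QR.
(288/359) = +1 → QR.
Total quadratic residues among the 3: 3.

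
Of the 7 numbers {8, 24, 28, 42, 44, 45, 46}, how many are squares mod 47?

4

(8/47) = +1 → QR.
(24/47) = +1 → QR.
(28/47) = +1 → QR.
(42/47) = +1 → QR.
(44/47) = -1 → non-residue.
(45/47) = -1 → non-residue.
(46/47) = -1 → non-residue.
Total quadratic residues among the 7: 4.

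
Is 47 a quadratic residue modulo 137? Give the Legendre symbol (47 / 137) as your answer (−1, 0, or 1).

Euler's criterion: (47/137) ≡ 47^68 (mod 137).
47^2 ≡ 17 (mod 137)
47^4 ≡ 15 (mod 137)
47^8 ≡ 88 (mod 137)
47^16 ≡ 72 (mod 137)
47^32 ≡ 115 (mod 137)
47^64 ≡ 73 (mod 137)
47^68 = 47^(64+4) ≡ 136 (mod 137).
Result is 136 ≡ −1, so (47/137) = −1.

-1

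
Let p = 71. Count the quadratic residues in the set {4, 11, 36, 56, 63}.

2

(4/71) = +1 → QR.
(11/71) = -1 → non-residue.
(36/71) = +1 → QR.
(56/71) = -1 → non-residue.
(63/71) = -1 → non-residue.
Total quadratic residues among the 5: 2.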